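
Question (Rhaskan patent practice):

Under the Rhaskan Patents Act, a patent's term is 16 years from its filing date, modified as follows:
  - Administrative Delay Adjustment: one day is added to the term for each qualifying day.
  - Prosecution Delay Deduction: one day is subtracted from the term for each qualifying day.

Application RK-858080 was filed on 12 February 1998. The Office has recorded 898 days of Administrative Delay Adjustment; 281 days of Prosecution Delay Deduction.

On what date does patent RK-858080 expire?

Base term: filing date + 16 years → 12 February 2014.
Administrative Delay Adjustment: +898 days → 29 July 2016.
Prosecution Delay Deduction: −281 days → 22 October 2015.

2015-10-22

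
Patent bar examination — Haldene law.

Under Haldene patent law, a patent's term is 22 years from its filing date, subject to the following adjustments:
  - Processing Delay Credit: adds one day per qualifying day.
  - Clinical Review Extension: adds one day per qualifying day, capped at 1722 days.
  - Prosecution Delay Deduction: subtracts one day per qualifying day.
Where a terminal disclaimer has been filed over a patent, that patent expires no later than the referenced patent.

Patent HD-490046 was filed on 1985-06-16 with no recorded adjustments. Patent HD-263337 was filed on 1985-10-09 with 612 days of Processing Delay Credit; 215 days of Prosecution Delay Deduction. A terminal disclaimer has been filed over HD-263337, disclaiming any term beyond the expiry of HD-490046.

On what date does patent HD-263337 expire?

Natural term of HD-263337:
  Base: filing + 22 years → 9 October 2007.
  Processing Delay Credit: +612 days → 12 June 2009.
  Prosecution Delay Deduction: −215 days → 9 November 2008.
Expiry of referenced patent HD-490046:
  Base: filing + 22 years → 16 June 2007.
Terminal disclaimer: HD-263337 expires on the earlier of 9 November 2008 and 16 June 2007.

2007-06-16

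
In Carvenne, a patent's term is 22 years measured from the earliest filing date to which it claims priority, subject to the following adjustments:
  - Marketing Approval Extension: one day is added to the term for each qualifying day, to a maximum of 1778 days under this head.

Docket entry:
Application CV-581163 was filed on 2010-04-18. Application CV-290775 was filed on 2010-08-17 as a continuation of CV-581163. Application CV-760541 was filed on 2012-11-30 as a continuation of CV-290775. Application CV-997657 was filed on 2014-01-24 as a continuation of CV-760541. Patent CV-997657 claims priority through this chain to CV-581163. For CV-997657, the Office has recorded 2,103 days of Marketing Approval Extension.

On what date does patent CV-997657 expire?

Earliest priority filing: 18 April 2010.
Base term: 18 April 2010 + 22 years → 18 April 2032.
Marketing Approval Extension: 2103 days claimed exceeds the 1778-day cap, so +1778 days → 1 March 2037.

2037-03-01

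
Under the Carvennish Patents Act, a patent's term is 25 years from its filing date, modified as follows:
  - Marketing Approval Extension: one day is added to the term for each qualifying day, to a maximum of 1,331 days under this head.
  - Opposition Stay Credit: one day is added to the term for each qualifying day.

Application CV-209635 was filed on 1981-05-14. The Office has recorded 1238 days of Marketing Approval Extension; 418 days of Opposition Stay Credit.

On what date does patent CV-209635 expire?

November 25, 2010

Base term: filing date + 25 years → 14 May 2006.
Marketing Approval Extension: 1238 days (within the 1331-day cap) → +1238 days → 3 October 2009.
Opposition Stay Credit: +418 days → 25 November 2010.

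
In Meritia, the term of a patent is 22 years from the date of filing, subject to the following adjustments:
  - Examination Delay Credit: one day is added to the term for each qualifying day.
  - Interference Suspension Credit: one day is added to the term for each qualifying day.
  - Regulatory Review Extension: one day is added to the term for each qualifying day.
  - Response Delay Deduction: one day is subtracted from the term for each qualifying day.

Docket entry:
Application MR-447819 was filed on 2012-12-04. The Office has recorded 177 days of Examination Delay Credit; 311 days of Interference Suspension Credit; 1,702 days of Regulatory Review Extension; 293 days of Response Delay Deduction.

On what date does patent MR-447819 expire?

Base term: filing date + 22 years → 4 December 2034.
Examination Delay Credit: +177 days → 30 May 2035.
Interference Suspension Credit: +311 days → 5 April 2036.
Regulatory Review Extension: +1702 days → 2 December 2040.
Response Delay Deduction: −293 days → 13 February 2040.

February 13, 2040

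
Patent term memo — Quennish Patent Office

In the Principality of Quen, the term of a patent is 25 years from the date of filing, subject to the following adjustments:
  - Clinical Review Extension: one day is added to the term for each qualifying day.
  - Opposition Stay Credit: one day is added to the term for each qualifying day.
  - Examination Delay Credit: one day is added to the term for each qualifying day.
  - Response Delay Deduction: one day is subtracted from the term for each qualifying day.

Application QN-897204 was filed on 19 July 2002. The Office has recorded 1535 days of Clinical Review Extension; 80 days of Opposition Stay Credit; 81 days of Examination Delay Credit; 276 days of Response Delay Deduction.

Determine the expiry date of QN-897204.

June 8, 2031

Base term: filing date + 25 years → 19 July 2027.
Clinical Review Extension: +1535 days → 1 October 2031.
Opposition Stay Credit: +80 days → 20 December 2031.
Examination Delay Credit: +81 days → 10 March 2032.
Response Delay Deduction: −276 days → 8 June 2031.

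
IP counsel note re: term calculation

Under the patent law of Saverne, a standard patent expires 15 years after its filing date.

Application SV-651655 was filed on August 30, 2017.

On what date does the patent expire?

2032-08-30

Filing date + 15 years → 30 August 2032.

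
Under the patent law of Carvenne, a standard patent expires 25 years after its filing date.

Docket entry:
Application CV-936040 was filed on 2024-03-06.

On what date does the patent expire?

2049-03-06

Filing date + 25 years → 6 March 2049.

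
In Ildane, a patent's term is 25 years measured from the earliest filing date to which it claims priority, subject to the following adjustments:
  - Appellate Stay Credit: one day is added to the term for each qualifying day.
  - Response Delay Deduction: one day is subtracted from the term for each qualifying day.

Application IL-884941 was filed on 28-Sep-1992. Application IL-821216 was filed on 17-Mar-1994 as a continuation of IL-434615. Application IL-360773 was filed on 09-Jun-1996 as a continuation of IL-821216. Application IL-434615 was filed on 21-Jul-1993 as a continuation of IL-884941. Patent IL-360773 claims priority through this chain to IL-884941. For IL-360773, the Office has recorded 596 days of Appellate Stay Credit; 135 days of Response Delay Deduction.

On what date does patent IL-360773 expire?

Earliest priority filing: 28 September 1992.
Base term: 28 September 1992 + 25 years → 28 September 2017.
Appellate Stay Credit: +596 days → 17 May 2019.
Response Delay Deduction: −135 days → 2 January 2019.

January 2, 2019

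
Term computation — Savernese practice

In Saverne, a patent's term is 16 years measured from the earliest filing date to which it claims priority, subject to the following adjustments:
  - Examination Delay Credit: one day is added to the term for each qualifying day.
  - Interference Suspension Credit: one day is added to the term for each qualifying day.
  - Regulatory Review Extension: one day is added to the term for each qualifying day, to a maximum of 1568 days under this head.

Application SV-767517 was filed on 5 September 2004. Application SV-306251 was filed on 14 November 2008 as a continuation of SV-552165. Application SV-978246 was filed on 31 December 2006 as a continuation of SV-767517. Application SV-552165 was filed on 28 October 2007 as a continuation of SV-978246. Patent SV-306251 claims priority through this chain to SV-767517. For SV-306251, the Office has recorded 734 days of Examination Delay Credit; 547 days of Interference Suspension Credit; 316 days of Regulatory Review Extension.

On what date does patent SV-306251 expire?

January 19, 2025

Earliest priority filing: 5 September 2004.
Base term: 5 September 2004 + 16 years → 5 September 2020.
Examination Delay Credit: +734 days → 9 September 2022.
Interference Suspension Credit: +547 days → 9 March 2024.
Regulatory Review Extension: 316 days (within the 1568-day cap) → +316 days → 19 January 2025.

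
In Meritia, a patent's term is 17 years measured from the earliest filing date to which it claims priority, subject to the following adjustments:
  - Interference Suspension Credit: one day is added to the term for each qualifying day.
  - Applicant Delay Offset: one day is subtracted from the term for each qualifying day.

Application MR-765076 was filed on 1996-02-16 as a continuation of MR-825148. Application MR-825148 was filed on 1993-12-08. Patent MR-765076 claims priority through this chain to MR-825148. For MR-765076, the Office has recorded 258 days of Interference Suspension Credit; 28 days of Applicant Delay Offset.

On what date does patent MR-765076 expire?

2011-07-26

Earliest priority filing: 8 December 1993.
Base term: 8 December 1993 + 17 years → 8 December 2010.
Interference Suspension Credit: +258 days → 23 August 2011.
Applicant Delay Offset: −28 days → 26 July 2011.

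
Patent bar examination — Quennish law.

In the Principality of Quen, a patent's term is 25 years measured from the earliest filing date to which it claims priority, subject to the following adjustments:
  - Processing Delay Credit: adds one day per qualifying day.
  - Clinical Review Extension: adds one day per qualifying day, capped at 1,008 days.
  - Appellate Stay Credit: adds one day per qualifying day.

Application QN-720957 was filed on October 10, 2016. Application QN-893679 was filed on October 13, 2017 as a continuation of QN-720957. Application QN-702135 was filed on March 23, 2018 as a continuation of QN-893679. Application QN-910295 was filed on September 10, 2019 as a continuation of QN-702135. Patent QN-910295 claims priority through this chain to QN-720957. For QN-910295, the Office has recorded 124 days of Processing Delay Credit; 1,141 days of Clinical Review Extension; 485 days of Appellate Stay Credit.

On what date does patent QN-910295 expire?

March 15, 2046

Earliest priority filing: 10 October 2016.
Base term: 10 October 2016 + 25 years → 10 October 2041.
Processing Delay Credit: +124 days → 11 February 2042.
Clinical Review Extension: 1141 days claimed exceeds the 1008-day cap, so +1008 days → 15 November 2044.
Appellate Stay Credit: +485 days → 15 March 2046.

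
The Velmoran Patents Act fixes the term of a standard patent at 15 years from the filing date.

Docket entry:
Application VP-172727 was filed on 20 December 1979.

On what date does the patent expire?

1994-12-20

Filing date + 15 years → 20 December 1994.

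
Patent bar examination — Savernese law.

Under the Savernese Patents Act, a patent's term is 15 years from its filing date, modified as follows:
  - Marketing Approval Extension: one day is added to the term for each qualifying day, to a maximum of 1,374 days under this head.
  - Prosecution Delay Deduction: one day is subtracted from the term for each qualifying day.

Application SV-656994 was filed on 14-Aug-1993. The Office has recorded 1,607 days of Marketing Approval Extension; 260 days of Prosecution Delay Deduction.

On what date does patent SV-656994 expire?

September 2, 2011

Base term: filing date + 15 years → 14 August 2008.
Marketing Approval Extension: 1607 days claimed exceeds the 1374-day cap, so +1374 days → 19 May 2012.
Prosecution Delay Deduction: −260 days → 2 September 2011.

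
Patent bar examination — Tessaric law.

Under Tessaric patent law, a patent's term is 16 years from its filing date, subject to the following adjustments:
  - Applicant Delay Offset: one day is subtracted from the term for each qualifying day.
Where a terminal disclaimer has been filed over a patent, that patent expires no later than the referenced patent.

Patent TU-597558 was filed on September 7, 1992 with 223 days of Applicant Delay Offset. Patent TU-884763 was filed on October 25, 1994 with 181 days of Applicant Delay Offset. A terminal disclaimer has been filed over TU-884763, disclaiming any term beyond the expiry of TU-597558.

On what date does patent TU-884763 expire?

January 28, 2008

Natural term of TU-884763:
  Base: filing + 16 years → 25 October 2010.
  Applicant Delay Offset: −181 days → 27 April 2010.
Expiry of referenced patent TU-597558:
  Base: filing + 16 years → 7 September 2008.
  Applicant Delay Offset: −223 days → 28 January 2008.
Terminal disclaimer: TU-884763 expires on the earlier of 27 April 2010 and 28 January 2008.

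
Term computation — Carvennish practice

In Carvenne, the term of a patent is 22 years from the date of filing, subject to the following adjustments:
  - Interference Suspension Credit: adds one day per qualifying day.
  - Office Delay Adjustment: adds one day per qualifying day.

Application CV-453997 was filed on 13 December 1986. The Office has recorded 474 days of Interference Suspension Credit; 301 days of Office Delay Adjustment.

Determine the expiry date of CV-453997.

2011-01-27

Base term: filing date + 22 years → 13 December 2008.
Interference Suspension Credit: +474 days → 1 April 2010.
Office Delay Adjustment: +301 days → 27 January 2011.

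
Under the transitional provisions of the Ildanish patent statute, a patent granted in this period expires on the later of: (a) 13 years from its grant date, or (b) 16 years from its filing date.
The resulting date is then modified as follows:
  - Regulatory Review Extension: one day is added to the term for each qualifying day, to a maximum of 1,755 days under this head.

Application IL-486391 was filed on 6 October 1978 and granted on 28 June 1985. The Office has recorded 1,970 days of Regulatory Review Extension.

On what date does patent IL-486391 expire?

April 18, 2003

(a) grant + 13 years → 28 June 1998.
(b) filing + 16 years → 6 October 1994.
Later of the two: 28 June 1998.
Regulatory Review Extension: 1970 days claimed exceeds the 1755-day cap, so +1755 days → 18 April 2003.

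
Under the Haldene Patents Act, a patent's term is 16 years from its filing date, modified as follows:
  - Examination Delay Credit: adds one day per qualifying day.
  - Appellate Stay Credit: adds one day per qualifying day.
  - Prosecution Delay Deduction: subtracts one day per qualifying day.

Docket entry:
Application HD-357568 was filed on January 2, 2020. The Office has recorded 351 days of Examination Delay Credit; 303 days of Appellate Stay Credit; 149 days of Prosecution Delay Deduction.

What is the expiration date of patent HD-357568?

2037-05-21

Base term: filing date + 16 years → 2 January 2036.
Examination Delay Credit: +351 days → 18 December 2036.
Appellate Stay Credit: +303 days → 17 October 2037.
Prosecution Delay Deduction: −149 days → 21 May 2037.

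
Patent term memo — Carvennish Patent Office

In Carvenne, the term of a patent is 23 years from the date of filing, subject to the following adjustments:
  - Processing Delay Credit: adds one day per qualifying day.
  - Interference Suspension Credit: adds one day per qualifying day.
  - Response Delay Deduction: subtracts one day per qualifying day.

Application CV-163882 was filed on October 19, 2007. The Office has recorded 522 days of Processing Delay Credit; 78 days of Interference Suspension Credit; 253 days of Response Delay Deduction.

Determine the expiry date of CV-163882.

October 1, 2031

Base term: filing date + 23 years → 19 October 2030.
Processing Delay Credit: +522 days → 24 March 2032.
Interference Suspension Credit: +78 days → 10 June 2032.
Response Delay Deduction: −253 days → 1 October 2031.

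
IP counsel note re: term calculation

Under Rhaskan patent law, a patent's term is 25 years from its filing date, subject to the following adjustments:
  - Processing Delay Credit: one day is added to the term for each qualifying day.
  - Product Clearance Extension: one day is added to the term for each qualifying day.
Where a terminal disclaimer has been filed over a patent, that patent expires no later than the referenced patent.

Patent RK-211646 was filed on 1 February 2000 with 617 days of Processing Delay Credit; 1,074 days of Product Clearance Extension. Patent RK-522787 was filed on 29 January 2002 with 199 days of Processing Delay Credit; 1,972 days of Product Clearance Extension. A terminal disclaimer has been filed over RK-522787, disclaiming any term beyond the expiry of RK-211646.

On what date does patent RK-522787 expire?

2029-09-19

Natural term of RK-522787:
  Base: filing + 25 years → 29 January 2027.
  Processing Delay Credit: +199 days → 16 August 2027.
  Product Clearance Extension: +1972 days → 8 January 2033.
Expiry of referenced patent RK-211646:
  Base: filing + 25 years → 1 February 2025.
  Processing Delay Credit: +617 days → 11 October 2026.
  Product Clearance Extension: +1074 days → 19 September 2029.
Terminal disclaimer: RK-522787 expires on the earlier of 8 January 2033 and 19 September 2029.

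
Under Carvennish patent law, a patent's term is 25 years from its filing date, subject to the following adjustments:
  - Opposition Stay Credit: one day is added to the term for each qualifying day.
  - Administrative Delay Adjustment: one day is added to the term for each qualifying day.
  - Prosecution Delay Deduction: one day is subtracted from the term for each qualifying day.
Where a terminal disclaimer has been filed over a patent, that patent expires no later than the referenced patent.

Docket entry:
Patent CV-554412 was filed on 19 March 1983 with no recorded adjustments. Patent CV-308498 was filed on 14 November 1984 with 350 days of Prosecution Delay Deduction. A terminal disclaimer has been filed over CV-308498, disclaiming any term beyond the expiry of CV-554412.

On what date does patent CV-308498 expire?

2008-03-19

Natural term of CV-308498:
  Base: filing + 25 years → 14 November 2009.
  Prosecution Delay Deduction: −350 days → 29 November 2008.
Expiry of referenced patent CV-554412:
  Base: filing + 25 years → 19 March 2008.
Terminal disclaimer: CV-308498 expires on the earlier of 29 November 2008 and 19 March 2008.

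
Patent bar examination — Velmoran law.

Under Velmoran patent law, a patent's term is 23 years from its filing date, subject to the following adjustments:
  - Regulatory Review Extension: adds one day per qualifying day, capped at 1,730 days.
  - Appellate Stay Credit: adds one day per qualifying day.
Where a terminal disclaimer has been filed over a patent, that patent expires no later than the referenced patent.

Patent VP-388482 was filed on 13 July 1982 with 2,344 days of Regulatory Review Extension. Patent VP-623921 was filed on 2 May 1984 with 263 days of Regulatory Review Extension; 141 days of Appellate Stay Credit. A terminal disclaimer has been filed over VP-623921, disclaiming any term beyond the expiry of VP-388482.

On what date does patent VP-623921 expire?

Natural term of VP-623921:
  Base: filing + 23 years → 2 May 2007.
  Regulatory Review Extension: 263 days (within the 1730-day cap) → +263 days → 20 January 2008.
  Appellate Stay Credit: +141 days → 9 June 2008.
Expiry of referenced patent VP-388482:
  Base: filing + 23 years → 13 July 2005.
  Regulatory Review Extension: 2344 days claimed exceeds the 1730-day cap, so +1730 days → 8 April 2010.
Terminal disclaimer: VP-623921 expires on the earlier of 9 June 2008 and 8 April 2010.

2008-06-09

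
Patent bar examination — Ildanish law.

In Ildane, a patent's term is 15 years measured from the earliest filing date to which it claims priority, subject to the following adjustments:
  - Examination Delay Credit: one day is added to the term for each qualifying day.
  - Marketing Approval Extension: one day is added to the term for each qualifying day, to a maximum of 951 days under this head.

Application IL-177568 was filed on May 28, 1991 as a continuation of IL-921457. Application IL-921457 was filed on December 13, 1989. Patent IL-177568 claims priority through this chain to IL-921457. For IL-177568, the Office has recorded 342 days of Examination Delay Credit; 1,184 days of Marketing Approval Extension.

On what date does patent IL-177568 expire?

June 28, 2008

Earliest priority filing: 13 December 1989.
Base term: 13 December 1989 + 15 years → 13 December 2004.
Examination Delay Credit: +342 days → 20 November 2005.
Marketing Approval Extension: 1184 days claimed exceeds the 951-day cap, so +951 days → 28 June 2008.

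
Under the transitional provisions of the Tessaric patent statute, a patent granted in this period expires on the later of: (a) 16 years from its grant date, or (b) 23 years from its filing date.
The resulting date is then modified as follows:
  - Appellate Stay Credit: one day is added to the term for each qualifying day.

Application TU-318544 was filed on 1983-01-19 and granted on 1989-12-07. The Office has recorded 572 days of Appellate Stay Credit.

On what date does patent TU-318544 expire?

August 14, 2007

(a) grant + 16 years → 7 December 2005.
(b) filing + 23 years → 19 January 2006.
Later of the two: 19 January 2006.
Appellate Stay Credit: +572 days → 14 August 2007.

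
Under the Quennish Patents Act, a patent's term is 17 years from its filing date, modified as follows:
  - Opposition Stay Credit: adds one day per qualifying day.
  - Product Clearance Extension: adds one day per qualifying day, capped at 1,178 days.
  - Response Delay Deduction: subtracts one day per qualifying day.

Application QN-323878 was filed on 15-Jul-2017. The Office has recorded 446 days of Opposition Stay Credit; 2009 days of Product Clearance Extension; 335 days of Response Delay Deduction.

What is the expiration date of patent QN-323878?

January 24, 2038

Base term: filing date + 17 years → 15 July 2034.
Opposition Stay Credit: +446 days → 4 October 2035.
Product Clearance Extension: 2009 days claimed exceeds the 1178-day cap, so +1178 days → 25 December 2038.
Response Delay Deduction: −335 days → 24 January 2038.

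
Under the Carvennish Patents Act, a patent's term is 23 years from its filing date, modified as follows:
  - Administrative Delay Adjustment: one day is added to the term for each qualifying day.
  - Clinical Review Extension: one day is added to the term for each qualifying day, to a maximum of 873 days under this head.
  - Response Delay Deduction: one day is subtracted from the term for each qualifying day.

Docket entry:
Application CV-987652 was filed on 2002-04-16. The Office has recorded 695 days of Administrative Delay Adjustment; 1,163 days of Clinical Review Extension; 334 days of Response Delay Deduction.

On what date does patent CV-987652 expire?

September 1, 2028

Base term: filing date + 23 years → 16 April 2025.
Administrative Delay Adjustment: +695 days → 12 March 2027.
Clinical Review Extension: 1163 days claimed exceeds the 873-day cap, so +873 days → 1 August 2029.
Response Delay Deduction: −334 days → 1 September 2028.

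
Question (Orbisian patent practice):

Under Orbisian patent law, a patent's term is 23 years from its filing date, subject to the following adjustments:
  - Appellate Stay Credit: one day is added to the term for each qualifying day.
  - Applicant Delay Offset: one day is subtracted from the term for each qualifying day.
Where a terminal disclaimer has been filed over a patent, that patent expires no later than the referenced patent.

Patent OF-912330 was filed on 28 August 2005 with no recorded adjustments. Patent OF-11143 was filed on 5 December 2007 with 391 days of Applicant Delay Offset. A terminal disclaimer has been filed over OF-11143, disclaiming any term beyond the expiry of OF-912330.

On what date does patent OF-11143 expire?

Natural term of OF-11143:
  Base: filing + 23 years → 5 December 2030.
  Applicant Delay Offset: −391 days → 9 November 2029.
Expiry of referenced patent OF-912330:
  Base: filing + 23 years → 28 August 2028.
Terminal disclaimer: OF-11143 expires on the earlier of 9 November 2029 and 28 August 2028.

2028-08-28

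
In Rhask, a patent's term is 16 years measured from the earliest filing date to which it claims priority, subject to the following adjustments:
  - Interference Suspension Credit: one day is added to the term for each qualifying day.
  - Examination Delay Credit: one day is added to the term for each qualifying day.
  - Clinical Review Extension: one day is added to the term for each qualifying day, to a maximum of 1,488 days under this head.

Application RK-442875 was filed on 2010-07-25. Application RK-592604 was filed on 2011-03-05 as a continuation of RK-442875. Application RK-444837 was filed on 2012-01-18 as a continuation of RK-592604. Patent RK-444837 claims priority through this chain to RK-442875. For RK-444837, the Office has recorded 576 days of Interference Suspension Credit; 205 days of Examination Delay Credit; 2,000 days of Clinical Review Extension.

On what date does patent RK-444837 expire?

Earliest priority filing: 25 July 2010.
Base term: 25 July 2010 + 16 years → 25 July 2026.
Interference Suspension Credit: +576 days → 21 February 2028.
Examination Delay Credit: +205 days → 13 September 2028.
Clinical Review Extension: 2000 days claimed exceeds the 1488-day cap, so +1488 days → 10 October 2032.

October 10, 2032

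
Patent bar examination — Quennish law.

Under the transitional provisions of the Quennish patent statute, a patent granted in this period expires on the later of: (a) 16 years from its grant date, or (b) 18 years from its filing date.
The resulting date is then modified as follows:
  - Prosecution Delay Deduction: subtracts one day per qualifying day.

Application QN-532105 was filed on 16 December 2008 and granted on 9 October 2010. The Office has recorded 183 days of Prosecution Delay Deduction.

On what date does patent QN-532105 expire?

June 16, 2026

(a) grant + 16 years → 9 October 2026.
(b) filing + 18 years → 16 December 2026.
Later of the two: 16 December 2026.
Prosecution Delay Deduction: −183 days → 16 June 2026.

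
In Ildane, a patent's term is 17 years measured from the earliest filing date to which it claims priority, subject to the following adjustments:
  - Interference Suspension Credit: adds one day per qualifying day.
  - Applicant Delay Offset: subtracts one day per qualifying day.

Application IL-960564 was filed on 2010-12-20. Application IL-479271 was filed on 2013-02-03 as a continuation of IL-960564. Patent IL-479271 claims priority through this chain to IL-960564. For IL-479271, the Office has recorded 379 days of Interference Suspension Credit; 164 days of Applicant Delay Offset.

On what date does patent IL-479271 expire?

Earliest priority filing: 20 December 2010.
Base term: 20 December 2010 + 17 years → 20 December 2027.
Interference Suspension Credit: +379 days → 2 January 2029.
Applicant Delay Offset: −164 days → 22 July 2028.

July 22, 2028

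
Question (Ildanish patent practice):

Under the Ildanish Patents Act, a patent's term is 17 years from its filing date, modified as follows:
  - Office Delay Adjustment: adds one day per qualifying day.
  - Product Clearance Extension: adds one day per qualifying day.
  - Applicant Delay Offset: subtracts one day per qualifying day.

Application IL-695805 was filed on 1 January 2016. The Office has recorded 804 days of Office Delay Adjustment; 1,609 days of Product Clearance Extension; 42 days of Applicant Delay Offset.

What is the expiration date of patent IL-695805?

Base term: filing date + 17 years → 1 January 2033.
Office Delay Adjustment: +804 days → 16 March 2035.
Product Clearance Extension: +1609 days → 11 August 2039.
Applicant Delay Offset: −42 days → 30 June 2039.

2039-06-30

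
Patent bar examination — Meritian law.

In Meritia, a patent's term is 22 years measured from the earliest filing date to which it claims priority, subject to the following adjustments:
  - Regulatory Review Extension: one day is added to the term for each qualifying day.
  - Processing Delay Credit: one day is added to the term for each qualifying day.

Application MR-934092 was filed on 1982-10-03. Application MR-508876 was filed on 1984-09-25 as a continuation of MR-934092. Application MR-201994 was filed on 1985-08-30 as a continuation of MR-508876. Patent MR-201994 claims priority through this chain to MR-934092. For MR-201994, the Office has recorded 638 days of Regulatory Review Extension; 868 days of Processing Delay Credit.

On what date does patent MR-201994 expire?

Earliest priority filing: 3 October 1982.
Base term: 3 October 1982 + 22 years → 3 October 2004.
Regulatory Review Extension: +638 days → 3 July 2006.
Processing Delay Credit: +868 days → 17 November 2008.

November 17, 2008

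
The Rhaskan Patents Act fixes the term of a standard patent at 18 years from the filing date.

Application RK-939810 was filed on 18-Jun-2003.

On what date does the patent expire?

June 18, 2021

Filing date + 18 years → 18 June 2021.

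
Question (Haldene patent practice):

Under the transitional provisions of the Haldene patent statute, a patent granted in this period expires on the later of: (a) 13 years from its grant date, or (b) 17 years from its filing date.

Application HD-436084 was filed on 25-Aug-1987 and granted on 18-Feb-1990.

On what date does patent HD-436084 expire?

August 25, 2004

(a) grant + 13 years → 18 February 2003.
(b) filing + 17 years → 25 August 2004.
Later of the two: 25 August 2004.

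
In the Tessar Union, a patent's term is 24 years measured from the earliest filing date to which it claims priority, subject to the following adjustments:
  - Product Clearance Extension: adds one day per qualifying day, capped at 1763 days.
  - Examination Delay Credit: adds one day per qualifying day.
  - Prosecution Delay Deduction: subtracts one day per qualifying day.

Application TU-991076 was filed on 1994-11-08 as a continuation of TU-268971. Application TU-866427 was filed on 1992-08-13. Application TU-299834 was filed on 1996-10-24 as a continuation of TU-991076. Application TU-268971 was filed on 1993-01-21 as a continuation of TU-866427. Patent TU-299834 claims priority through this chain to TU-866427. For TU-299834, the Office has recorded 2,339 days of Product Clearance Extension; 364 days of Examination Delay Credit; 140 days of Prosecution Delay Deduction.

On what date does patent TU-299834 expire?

January 21, 2022

Earliest priority filing: 13 August 1992.
Base term: 13 August 1992 + 24 years → 13 August 2016.
Product Clearance Extension: 2339 days claimed exceeds the 1763-day cap, so +1763 days → 11 June 2021.
Examination Delay Credit: +364 days → 10 June 2022.
Prosecution Delay Deduction: −140 days → 21 January 2022.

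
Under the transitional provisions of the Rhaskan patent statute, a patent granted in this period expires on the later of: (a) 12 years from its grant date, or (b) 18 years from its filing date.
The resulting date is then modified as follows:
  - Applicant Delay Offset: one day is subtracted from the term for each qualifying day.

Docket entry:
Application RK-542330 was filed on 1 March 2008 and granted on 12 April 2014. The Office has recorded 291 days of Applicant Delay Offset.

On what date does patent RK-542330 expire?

2025-06-25

(a) grant + 12 years → 12 April 2026.
(b) filing + 18 years → 1 March 2026.
Later of the two: 12 April 2026.
Applicant Delay Offset: −291 days → 25 June 2025.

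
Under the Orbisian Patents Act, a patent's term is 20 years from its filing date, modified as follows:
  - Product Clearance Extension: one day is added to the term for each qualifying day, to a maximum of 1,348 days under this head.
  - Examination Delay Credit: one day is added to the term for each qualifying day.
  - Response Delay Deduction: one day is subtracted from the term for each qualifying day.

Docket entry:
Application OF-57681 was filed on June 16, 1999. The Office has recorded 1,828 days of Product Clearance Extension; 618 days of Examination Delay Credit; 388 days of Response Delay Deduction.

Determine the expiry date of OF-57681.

October 11, 2023

Base term: filing date + 20 years → 16 June 2019.
Product Clearance Extension: 1828 days claimed exceeds the 1348-day cap, so +1348 days → 23 February 2023.
Examination Delay Credit: +618 days → 2 November 2024.
Response Delay Deduction: −388 days → 11 October 2023.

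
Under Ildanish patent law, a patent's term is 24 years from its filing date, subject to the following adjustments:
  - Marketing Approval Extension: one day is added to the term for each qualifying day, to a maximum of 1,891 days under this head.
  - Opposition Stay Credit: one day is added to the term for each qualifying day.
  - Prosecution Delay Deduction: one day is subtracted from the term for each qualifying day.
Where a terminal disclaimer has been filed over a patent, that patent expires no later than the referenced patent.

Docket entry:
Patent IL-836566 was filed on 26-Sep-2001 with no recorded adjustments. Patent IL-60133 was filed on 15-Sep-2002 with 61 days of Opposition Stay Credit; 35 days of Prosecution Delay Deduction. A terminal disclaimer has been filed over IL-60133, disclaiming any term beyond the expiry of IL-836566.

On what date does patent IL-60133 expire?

September 26, 2025

Natural term of IL-60133:
  Base: filing + 24 years → 15 September 2026.
  Opposition Stay Credit: +61 days → 15 November 2026.
  Prosecution Delay Deduction: −35 days → 11 October 2026.
Expiry of referenced patent IL-836566:
  Base: filing + 24 years → 26 September 2025.
Terminal disclaimer: IL-60133 expires on the earlier of 11 October 2026 and 26 September 2025.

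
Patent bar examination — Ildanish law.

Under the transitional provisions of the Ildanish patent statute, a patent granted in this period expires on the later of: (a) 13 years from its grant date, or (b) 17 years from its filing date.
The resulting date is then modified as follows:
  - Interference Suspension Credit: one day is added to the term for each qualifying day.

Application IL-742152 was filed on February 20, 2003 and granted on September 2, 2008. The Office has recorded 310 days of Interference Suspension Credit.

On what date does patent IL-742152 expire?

(a) grant + 13 years → 2 September 2021.
(b) filing + 17 years → 20 February 2020.
Later of the two: 2 September 2021.
Interference Suspension Credit: +310 days → 9 July 2022.

July 9, 2022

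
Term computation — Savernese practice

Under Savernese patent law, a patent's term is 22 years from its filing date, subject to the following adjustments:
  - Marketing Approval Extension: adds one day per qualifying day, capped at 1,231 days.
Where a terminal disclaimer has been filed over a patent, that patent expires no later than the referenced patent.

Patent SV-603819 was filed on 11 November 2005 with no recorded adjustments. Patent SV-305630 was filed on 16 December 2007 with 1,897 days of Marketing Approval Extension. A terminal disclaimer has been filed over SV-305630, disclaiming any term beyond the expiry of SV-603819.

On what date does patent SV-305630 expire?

November 11, 2027

Natural term of SV-305630:
  Base: filing + 22 years → 16 December 2029.
  Marketing Approval Extension: 1897 days claimed exceeds the 1231-day cap, so +1231 days → 30 April 2033.
Expiry of referenced patent SV-603819:
  Base: filing + 22 years → 11 November 2027.
Terminal disclaimer: SV-305630 expires on the earlier of 30 April 2033 and 11 November 2027.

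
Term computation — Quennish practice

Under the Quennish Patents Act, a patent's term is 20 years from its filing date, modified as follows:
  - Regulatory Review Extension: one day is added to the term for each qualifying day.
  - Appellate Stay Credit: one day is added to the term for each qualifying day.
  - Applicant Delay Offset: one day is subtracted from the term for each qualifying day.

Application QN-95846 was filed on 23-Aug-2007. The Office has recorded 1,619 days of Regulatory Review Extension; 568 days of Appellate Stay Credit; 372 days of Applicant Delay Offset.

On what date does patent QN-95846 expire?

Base term: filing date + 20 years → 23 August 2027.
Regulatory Review Extension: +1619 days → 28 January 2032.
Appellate Stay Credit: +568 days → 18 August 2033.
Applicant Delay Offset: −372 days → 11 August 2032.

August 11, 2032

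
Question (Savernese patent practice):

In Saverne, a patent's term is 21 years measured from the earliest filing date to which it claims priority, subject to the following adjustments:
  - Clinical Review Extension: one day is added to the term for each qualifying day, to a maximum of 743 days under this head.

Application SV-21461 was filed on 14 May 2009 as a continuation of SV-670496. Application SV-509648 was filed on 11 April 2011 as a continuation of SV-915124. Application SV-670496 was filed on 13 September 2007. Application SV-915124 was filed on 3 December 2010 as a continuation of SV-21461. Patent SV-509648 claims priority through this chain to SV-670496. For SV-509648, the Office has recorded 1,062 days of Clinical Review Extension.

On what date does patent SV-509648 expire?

Earliest priority filing: 13 September 2007.
Base term: 13 September 2007 + 21 years → 13 September 2028.
Clinical Review Extension: 1062 days claimed exceeds the 743-day cap, so +743 days → 26 September 2030.

2030-09-26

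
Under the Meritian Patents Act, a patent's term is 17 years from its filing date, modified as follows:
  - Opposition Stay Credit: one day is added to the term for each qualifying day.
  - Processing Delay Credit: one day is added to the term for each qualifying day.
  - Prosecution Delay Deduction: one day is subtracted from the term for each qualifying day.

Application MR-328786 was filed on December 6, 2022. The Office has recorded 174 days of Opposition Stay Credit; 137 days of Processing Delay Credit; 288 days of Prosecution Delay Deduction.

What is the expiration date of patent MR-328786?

2039-12-29

Base term: filing date + 17 years → 6 December 2039.
Opposition Stay Credit: +174 days → 28 May 2040.
Processing Delay Credit: +137 days → 12 October 2040.
Prosecution Delay Deduction: −288 days → 29 December 2039.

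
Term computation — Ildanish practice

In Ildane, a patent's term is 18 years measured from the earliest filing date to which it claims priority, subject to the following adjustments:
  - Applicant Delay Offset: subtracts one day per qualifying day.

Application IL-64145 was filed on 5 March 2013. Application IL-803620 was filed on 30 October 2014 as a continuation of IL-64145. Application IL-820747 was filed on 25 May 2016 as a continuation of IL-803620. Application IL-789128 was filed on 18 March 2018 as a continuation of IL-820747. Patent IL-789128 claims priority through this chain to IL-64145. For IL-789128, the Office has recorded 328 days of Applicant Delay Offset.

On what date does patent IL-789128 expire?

Earliest priority filing: 5 March 2013.
Base term: 5 March 2013 + 18 years → 5 March 2031.
Applicant Delay Offset: −328 days → 11 April 2030.

April 11, 2030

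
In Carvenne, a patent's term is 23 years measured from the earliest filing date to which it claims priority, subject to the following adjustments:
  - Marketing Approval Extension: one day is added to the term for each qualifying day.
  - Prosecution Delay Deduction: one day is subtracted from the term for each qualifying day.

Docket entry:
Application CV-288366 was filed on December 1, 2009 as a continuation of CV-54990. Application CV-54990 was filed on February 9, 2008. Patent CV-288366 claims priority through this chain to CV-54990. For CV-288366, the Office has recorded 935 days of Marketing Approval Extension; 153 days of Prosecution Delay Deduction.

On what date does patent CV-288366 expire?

Earliest priority filing: 9 February 2008.
Base term: 9 February 2008 + 23 years → 9 February 2031.
Marketing Approval Extension: +935 days → 1 September 2033.
Prosecution Delay Deduction: −153 days → 1 April 2033.

2033-04-01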